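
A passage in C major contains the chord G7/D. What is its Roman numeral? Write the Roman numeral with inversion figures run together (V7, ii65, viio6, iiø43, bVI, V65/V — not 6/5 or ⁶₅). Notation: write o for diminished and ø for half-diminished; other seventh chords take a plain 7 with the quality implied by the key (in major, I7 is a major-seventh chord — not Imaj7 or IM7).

The pitches G-B-D-F form a dominant seventh chord rooted on G.
G is scale degree 5 in C major, and a dominant seventh chord on that degree is written V7.
With D in the bass the chord is in second inversion, so the figured bass is 43.

V43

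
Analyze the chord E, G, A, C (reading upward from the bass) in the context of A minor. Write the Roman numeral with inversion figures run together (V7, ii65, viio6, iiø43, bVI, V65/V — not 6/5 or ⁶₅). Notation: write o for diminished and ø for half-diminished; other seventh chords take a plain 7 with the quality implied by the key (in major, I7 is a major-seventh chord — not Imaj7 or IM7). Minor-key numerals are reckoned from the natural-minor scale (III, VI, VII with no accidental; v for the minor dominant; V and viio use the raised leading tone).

i43

Stacked in thirds the chord is A-C-E-G: a minor seventh chord on A.
In A minor, A is the tonic; the diatonic minor seventh chord there is i7.
With E in the bass the chord is in second inversion, so the figured bass is 43.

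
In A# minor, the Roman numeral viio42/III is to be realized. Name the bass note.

A

The applied chord viio42/III is rooted on B#: B#-D#-F#-A.
The figure 42 means third inversion — the seventh is in the bass.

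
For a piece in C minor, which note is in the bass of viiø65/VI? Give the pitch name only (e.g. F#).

The applied chord viiø65/VI is rooted on G: G-Bb-Db-F.
The figure 65 means first inversion — the third is in the bass.

Bb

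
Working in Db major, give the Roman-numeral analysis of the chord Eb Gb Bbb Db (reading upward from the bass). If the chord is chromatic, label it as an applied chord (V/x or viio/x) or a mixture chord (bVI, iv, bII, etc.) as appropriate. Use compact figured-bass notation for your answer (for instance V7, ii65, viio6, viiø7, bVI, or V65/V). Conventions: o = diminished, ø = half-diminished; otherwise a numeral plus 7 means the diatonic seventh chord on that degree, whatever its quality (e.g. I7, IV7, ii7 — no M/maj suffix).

The pitches Eb-Gb-Bbb-Db form a half-diminished seventh chord rooted on Eb.
Eb is the second degree of Db major. This is the half-diminished supertonic seventh, borrowed from the parallel minor.

iiø7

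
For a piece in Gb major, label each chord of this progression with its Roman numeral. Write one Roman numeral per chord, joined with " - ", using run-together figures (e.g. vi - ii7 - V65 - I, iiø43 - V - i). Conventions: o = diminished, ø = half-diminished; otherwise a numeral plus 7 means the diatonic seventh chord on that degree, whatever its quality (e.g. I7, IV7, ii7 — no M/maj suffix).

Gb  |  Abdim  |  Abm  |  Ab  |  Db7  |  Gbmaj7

I - iio - ii - V/V - V7 - I7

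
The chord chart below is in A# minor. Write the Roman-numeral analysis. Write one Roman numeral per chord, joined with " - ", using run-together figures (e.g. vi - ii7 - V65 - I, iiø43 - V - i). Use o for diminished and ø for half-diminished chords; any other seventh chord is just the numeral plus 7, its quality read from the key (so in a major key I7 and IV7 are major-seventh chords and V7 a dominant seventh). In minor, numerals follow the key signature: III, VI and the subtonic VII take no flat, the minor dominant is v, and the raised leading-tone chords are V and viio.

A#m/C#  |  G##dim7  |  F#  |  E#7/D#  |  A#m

i6 - viio7 - VI - V42 - i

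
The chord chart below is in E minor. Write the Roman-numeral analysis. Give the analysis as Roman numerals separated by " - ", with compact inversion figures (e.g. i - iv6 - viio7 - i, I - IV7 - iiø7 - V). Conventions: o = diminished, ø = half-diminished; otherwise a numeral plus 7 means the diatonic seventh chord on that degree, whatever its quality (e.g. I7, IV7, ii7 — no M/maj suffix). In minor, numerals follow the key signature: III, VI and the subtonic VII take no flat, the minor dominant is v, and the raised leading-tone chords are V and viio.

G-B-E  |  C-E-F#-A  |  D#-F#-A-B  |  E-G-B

G-B-E: minor triad on E = scale degree 1 → i6.
C-E-F#-A: half-diminished seventh chord on F# = scale degree 2 → iiø43.
D#-F#-A-B has root B, degree 5 in E minor, so V65.
E-G-B has root E, degree 1 in E minor, so i.

i6 - iiø43 - V65 - i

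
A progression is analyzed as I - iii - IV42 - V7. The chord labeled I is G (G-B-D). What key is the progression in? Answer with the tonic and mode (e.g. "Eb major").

The anchor chord is a major triad on G, labeled I.
If G is scale degree 1 and the mode makes that degree carry a major triad, the tonic is G and the mode is major.

G major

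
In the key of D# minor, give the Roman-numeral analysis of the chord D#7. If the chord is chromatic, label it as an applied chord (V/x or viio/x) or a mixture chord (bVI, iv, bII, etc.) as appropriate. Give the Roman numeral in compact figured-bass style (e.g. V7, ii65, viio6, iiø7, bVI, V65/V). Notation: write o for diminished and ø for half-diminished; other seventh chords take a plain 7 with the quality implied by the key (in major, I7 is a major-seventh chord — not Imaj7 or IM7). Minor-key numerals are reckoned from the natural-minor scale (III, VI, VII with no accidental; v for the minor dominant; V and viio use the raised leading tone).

Stacked in thirds the chord is D#-F##-A#-C#: a dominant seventh chord on D#.
D# is not a diatonic chord root with this quality in D# minor, but it lies a perfect fifth above G# (iv), so the chord functions as an applied dominant of iv.

V7/iv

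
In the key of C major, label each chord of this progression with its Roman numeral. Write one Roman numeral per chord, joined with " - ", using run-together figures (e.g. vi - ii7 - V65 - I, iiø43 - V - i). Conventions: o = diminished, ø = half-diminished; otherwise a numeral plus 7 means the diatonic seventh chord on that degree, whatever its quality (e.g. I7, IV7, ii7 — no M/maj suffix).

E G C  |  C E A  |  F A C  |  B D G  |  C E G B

I6 - vi6 - IV - V6 - I7

E-G-C: major triad on C = scale degree 1 → I6.
C-E-A: root A is the submediant; minor triad there is vi6.
F-A-C: root F is the subdominant; major triad there is IV.
B-D-G has root G, degree 5 in C major, so V6.
C-E-G-B has root C, degree 1 in C major, so I7.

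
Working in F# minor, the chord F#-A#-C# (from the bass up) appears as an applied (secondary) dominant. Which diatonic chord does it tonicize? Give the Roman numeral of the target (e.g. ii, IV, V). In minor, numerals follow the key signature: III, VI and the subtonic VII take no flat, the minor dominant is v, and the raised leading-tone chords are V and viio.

The chord is a major triad on F#.
A dominant resolves down a perfect fifth: F# → B. In F# minor, B is scale degree 4, i.e. iv.

iv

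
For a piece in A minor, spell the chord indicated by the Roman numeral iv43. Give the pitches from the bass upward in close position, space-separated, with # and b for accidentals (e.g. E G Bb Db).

The numeral's case and figure indicate a minor seventh chord. In A minor its root, the subdominant, is D.
That chord is spelled D-F-A-C.
With the 43 figure the chord is in second inversion; from the bass A upward in close position it reads A-C-D-F.

A C D F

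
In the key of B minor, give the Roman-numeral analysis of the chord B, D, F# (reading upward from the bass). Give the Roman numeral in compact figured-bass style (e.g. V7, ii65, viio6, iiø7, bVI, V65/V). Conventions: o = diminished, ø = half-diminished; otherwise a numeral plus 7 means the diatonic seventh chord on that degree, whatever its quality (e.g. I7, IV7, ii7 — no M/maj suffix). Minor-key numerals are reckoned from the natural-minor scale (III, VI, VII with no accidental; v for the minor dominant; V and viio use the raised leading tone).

i

Stacked in thirds the chord is B-D-F#: a minor triad on B.
In B minor, B is the tonic; the diatonic minor triad there is i.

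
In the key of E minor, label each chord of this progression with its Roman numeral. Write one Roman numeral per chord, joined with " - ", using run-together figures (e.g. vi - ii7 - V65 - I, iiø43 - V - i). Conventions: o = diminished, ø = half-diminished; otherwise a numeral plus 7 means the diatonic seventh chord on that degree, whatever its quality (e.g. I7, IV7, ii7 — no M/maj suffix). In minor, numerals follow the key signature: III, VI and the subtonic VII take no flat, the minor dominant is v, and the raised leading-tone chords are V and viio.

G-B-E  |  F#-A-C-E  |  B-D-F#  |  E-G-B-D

i6 - iiø7 - v - i7

G-B-E: root E is the tonic; minor triad there is i6.
F#-A-C-E has root F#, degree 2 in E minor, so iiø7.
B-D-F#: root B is the dominant; minor triad there is v.
E-G-B-D: minor seventh chord on E = scale degree 1 → i7.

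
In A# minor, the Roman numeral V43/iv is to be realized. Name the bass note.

The applied chord V43/iv is rooted on A#: A#-C##-E#-G#.
The figure 43 means second inversion — the fifth is in the bass.

E#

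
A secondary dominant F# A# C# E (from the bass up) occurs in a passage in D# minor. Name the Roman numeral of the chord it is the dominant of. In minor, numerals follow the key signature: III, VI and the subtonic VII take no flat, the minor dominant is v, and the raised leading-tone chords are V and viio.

VI

The chord is a dominant seventh chord on F#.
A dominant resolves down a perfect fifth: F# → B. In D# minor, B is scale degree 6, i.e. VI.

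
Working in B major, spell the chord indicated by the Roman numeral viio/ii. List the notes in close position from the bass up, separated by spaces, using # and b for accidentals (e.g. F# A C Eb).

B# D# F#

viio/ii is a secondary leading-tone chord. The target ii is C# in B major; the applied chord is rooted a semitone below, on B#.
Building a diminished triad on B# gives B#-D#-F#.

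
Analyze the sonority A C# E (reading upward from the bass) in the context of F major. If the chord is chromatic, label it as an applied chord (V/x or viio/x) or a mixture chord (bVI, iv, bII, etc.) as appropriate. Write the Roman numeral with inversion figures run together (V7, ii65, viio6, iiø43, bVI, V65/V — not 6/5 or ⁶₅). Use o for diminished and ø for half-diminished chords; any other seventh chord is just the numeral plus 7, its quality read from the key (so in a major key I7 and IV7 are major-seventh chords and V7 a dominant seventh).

V/vi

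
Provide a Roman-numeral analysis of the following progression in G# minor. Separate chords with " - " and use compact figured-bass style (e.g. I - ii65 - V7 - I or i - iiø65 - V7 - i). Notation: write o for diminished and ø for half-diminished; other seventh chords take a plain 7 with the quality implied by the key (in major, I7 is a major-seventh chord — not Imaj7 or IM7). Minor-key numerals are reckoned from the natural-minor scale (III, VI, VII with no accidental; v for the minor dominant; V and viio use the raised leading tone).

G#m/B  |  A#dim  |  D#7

i6 - iio - V7

G#m/B has root G#, degree 1 in G# minor, so i6.
A#dim has root A#, degree 2 in G# minor, so iio.
D#7: root D# is the dominant; dominant seventh chord there is V7.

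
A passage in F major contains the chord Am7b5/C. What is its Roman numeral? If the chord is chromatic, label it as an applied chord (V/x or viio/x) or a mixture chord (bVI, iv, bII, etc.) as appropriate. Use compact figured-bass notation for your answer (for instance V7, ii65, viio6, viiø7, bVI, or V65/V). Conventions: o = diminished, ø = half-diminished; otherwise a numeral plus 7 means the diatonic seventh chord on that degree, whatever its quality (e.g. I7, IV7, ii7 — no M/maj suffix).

viiø65/IV

The pitches A-C-Eb-G form a half-diminished seventh chord rooted on A.
A sits a half step below Bb (IV in F major); a diminished chord there is the applied leading-tone chord of IV.
With C in the bass the chord is in first inversion, so the figured bass is 65.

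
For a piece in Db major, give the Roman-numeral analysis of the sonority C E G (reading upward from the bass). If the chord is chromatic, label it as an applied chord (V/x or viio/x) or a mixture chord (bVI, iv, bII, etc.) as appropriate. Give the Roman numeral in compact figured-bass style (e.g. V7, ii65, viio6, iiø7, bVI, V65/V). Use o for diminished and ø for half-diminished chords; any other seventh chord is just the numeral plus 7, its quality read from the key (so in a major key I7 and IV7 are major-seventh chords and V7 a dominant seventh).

V/iii

Stacked in thirds the chord is C-E-G: a major triad on C.
C is not a diatonic chord root with this quality in Db major, but it lies a perfect fifth above F (iii), so the chord functions as an applied dominant of iii.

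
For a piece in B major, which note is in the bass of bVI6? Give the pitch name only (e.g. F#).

B

bVI in B major has root G; the chord is G-B-D.
The figure 6 means first inversion — the third is in the bass.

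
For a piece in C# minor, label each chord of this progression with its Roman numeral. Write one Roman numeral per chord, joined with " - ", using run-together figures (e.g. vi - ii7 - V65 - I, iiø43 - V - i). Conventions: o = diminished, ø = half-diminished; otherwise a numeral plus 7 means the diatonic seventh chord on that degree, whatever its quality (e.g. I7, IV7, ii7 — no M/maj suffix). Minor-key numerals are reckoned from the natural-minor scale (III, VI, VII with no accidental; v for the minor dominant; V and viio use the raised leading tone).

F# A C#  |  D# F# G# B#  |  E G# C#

iv - V43 - i6

F#-A-C#: minor triad on F# = scale degree 4 → iv.
D#-F#-G#-B# has root G#, degree 5 in C# minor, so V43.
E-G#-C# has root C#, degree 1 in C# minor, so i6.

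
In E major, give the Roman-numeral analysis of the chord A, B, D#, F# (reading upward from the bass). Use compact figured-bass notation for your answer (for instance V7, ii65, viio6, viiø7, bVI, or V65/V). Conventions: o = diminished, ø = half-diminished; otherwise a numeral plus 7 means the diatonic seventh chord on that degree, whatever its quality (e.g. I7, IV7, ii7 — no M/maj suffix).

V42

The pitches B-D#-F#-A form a dominant seventh chord rooted on B.
In E major, B is the dominant; the diatonic dominant seventh chord there is V7.
With A in the bass the chord is in third inversion, so the figured bass is 42.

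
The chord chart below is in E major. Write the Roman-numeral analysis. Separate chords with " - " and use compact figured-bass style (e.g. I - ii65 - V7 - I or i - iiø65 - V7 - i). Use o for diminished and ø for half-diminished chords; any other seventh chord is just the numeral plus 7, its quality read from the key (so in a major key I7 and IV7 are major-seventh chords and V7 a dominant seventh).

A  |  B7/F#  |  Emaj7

A: major triad on A = scale degree 4 → IV.
B7/F#: dominant seventh chord on B = scale degree 5 → V43.
Emaj7 has root E, degree 1 in E major, so I7.

IV - V43 - I7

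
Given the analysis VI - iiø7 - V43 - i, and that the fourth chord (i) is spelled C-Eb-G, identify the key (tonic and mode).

The anchor chord is a minor triad on C, labeled i.
If C is scale degree 1 and the mode makes that degree carry a minor triad, the tonic is C and the mode is minor.

C minor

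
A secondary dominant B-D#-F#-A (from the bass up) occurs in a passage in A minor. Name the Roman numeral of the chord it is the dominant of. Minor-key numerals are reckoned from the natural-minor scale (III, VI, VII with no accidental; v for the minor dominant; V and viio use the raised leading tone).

The chord is a dominant seventh chord on B.
A dominant resolves down a perfect fifth: B → E. In A minor, E is scale degree 5, i.e. V.

V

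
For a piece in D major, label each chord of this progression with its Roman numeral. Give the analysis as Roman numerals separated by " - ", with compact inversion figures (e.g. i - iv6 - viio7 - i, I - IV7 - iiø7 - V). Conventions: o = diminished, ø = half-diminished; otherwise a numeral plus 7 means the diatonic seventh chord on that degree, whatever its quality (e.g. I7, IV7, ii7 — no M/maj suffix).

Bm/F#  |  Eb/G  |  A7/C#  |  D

vi64 - bII6 - V65 - I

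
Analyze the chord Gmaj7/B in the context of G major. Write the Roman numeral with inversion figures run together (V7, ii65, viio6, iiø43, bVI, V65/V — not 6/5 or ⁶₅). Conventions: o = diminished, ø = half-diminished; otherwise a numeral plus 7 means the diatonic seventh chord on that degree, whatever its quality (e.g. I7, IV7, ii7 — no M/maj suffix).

I65

Stacked in thirds the chord is G-B-D-F#: a major seventh chord on G.
G is scale degree 1 in G major, and a major seventh chord on that degree is written I7.
With B in the bass the chord is in first inversion, so the figured bass is 65.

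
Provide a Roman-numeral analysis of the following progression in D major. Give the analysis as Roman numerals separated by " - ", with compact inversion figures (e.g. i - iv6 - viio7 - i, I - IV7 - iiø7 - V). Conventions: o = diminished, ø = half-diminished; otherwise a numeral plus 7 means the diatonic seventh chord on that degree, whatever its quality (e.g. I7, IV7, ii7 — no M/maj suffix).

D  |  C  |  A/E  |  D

D: major triad on D = scale degree 1 → I.
C is non-diatonic — bVII, a mixture chord from D minor.
A/E: major triad on A = scale degree 5 → V64.
D has root D, degree 1 in D major, so I.

I - bVII - V64 - I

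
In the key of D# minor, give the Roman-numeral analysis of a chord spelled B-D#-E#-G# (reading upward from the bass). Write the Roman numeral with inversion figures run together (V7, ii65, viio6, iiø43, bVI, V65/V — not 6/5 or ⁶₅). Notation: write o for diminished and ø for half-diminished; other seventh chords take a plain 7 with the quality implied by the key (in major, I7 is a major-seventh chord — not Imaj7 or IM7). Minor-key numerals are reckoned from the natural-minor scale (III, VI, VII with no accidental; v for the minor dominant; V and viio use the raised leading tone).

Stacked in thirds the chord is E#-G#-B-D#: a half-diminished seventh chord on E#.
E# is scale degree 2 in D# minor, and a half-diminished seventh chord on that degree is written iiø7.
With B in the bass the chord is in second inversion, so the figured bass is 43.

iiø43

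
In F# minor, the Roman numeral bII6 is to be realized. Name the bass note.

B

bII in F# minor has root G; the chord is G-B-D.
The figure 6 means first inversion — the third is in the bass.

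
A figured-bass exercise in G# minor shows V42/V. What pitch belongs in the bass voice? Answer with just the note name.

The applied chord V42/V is rooted on A#: A#-C##-E#-G#.
The figure 42 means third inversion — the seventh is in the bass.

G#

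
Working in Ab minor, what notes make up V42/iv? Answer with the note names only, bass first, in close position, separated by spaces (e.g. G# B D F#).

V42/iv is a secondary dominant — the dominant seventh of iv. iv in Ab minor is Db, so the applied chord's root is Ab, a perfect fifth above.
Building a dominant seventh chord on Ab gives Ab-C-Eb-Gb.
With the 42 figure the chord is in third inversion; from the bass Gb upward in close position it reads Gb-Ab-C-Eb.

Gb Ab C Eb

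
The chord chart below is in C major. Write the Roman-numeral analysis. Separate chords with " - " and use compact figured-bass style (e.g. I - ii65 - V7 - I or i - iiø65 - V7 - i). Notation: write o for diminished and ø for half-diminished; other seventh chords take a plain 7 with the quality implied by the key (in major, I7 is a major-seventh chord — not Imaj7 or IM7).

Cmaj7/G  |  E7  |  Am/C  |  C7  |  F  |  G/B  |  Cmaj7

Cmaj7/G: major seventh chord on C = scale degree 1 → I43.
E7 is the secondary dominant of vi (dominant seventh chord on E): V7/vi.
Am/C: root A is the submediant; minor triad there is vi6.
C7 is the secondary dominant of IV (dominant seventh chord on C): V7/IV.
F: root F is the subdominant; major triad there is IV.
G/B has root G, degree 5 in C major, so V6.
Cmaj7: root C is the tonic; major seventh chord there is I7.

I43 - V7/vi - vi6 - V7/IV - IV - V6 - I7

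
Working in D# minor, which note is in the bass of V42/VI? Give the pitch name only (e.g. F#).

The applied chord V42/VI is rooted on F#: F#-A#-C#-E.
The figure 42 means third inversion — the seventh is in the bass.

E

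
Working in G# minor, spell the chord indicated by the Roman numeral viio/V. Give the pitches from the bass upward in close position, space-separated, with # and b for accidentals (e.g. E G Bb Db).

The slash marks an applied leading-tone chord: viio of V. In G# minor, V is D#, so the leading tone to it is C##, a half step below.
Building a diminished triad on C## gives C##-E#-G#.

C## E# G#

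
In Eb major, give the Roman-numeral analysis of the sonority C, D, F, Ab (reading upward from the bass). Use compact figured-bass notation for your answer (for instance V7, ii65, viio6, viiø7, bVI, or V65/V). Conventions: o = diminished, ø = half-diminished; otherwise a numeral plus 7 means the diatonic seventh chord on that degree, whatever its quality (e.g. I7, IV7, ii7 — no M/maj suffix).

The pitches D-F-Ab-C form a half-diminished seventh chord rooted on D.
In Eb major, D is the leading tone; the diatonic half-diminished seventh chord there is viiø7.
With C in the bass the chord is in third inversion, so the figured bass is 42.

viiø42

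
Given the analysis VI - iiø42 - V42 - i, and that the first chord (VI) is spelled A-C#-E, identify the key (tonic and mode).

C# minor

VI is given as A-C#-E — a major triad with root A.
If A is scale degree 6 and the mode makes that degree carry a major triad, the tonic is C# and the mode is minor.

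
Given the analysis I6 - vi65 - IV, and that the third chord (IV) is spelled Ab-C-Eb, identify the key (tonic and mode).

Eb major

The anchor chord is a major triad on Ab, labeled IV.
IV on Ab implies Ab is the subdominant; that puts the tonic at Eb, and the uppercase numeral fits major mode.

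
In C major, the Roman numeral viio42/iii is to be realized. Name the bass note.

C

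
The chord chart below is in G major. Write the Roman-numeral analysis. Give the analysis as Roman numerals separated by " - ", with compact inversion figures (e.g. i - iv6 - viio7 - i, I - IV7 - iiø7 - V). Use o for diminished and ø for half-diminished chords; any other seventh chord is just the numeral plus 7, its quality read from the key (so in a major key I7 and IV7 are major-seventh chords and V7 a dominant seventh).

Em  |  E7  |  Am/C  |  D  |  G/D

Em has root E, degree 6 in G major, so vi.
E7: chromatic; E is V of ii, so V7/ii.
Am/C has root A, degree 2 in G major, so ii6.
D: root D is the dominant; major triad there is V.
G/D: major triad on G = scale degree 1 → I64.

vi - V7/ii - ii6 - V - I64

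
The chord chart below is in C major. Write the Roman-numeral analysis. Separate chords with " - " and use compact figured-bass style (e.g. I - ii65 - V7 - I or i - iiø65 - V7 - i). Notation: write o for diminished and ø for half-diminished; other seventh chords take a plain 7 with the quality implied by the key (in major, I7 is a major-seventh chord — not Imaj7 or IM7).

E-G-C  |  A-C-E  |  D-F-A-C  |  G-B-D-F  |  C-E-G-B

I6 - vi - ii7 - V7 - I7

E-G-C has root C, degree 1 in C major, so I6.
A-C-E: minor triad on A = scale degree 6 → vi.
D-F-A-C has root D, degree 2 in C major, so ii7.
G-B-D-F: dominant seventh chord on G = scale degree 5 → V7.
C-E-G-B has root C, degree 1 in C major, so I7.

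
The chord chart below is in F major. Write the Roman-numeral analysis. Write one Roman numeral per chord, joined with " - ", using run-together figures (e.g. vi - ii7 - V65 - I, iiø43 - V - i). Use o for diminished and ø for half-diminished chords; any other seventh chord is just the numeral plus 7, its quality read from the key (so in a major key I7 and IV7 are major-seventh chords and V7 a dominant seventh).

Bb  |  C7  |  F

IV - V7 - I

Bb: major triad on Bb = scale degree 4 → IV.
C7: root C is the dominant; dominant seventh chord there is V7.
F: root F is the tonic; major triad there is I.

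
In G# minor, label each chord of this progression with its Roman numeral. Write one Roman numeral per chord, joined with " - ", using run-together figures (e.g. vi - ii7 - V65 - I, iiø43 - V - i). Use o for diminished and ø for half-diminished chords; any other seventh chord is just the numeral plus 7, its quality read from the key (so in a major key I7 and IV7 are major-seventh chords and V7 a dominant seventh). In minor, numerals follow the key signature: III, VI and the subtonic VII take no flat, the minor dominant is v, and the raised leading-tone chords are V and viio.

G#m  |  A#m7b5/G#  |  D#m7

i - iiø42 - v7

G#m has root G#, degree 1 in G# minor, so i.
A#m7b5/G#: half-diminished seventh chord on A# = scale degree 2 → iiø42.
D#m7 has root D#, degree 5 in G# minor, so v7.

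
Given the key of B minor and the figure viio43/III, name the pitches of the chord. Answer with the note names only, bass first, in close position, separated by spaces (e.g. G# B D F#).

G Bb C# E

The slash marks an applied leading-tone chord: viio of III. In B minor, III is D, so the leading tone to it is C#, a half step below.
Building a fully diminished seventh chord on C# gives C#-E-G-Bb.
The figured bass 43 indicates second inversion, placing the fifth (G) in the bass: G-Bb-C#-E.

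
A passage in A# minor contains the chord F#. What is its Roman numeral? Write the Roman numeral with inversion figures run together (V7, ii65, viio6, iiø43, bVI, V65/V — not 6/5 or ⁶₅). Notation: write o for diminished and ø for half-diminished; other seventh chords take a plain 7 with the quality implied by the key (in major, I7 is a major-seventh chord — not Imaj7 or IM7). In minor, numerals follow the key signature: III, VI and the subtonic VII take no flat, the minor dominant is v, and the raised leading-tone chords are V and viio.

Stacked in thirds the chord is F#-A#-C#: a major triad on F#.
In A# minor, F# is the submediant; the diatonic major triad there is VI.

VI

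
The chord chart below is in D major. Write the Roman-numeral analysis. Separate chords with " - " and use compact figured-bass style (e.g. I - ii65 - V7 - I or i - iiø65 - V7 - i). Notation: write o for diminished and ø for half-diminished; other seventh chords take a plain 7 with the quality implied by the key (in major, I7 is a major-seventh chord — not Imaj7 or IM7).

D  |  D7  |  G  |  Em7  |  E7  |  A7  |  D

I - V7/IV - IV - ii7 - V7/V - V7 - I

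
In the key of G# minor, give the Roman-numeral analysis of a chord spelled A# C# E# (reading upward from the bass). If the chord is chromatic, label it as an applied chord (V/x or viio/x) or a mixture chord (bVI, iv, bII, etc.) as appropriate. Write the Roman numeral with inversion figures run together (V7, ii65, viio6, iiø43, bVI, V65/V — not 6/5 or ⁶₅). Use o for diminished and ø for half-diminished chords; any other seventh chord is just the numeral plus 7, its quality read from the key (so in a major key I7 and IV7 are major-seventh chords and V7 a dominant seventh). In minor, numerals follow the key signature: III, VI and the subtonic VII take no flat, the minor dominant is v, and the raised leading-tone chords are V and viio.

ii

The pitches A#-C#-E# form a minor triad rooted on A#.
A# is the second degree of G# minor. This is the minor supertonic, borrowed from the parallel major (the Dorian ii).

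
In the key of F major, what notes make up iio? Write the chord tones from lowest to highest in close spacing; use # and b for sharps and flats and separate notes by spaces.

iio is the diminished supertonic triad, borrowed from the parallel minor. In F major that root is G.
So the chord is G-Bb-Db.

G Bb Db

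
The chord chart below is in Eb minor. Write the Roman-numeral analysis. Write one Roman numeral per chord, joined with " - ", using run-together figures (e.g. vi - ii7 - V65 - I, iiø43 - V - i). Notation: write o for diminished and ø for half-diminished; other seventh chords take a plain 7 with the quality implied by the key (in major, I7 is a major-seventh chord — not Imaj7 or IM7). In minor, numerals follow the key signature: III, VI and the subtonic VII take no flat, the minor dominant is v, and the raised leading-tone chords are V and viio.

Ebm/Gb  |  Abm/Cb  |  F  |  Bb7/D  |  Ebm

Ebm/Gb: minor triad on Eb = scale degree 1 → i6.
Abm/Cb has root Ab, degree 4 in Eb minor, so iv6.
F: chromatic; F is V of V, so V/V.
Bb7/D has root Bb, degree 5 in Eb minor, so V65.
Ebm: minor triad on Eb = scale degree 1 → i.

i6 - iv6 - V/V - V65 - i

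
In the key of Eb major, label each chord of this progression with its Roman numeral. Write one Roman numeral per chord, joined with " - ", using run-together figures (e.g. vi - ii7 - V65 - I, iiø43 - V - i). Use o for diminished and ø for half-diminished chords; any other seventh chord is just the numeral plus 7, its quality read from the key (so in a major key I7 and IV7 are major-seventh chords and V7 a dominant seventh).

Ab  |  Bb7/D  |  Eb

Ab has root Ab, degree 4 in Eb major, so IV.
Bb7/D: root Bb is the dominant; dominant seventh chord there is V65.
Eb: root Eb is the tonic; major triad there is I.

IV - V65 - I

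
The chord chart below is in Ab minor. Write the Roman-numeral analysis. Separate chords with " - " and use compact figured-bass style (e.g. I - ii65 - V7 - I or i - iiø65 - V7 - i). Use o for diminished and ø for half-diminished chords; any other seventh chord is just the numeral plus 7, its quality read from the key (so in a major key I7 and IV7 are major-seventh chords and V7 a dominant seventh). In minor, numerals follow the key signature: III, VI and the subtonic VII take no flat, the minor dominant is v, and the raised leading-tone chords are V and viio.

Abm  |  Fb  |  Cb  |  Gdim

i - VI - III - viio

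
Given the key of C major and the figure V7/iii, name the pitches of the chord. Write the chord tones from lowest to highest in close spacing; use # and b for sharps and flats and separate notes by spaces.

B D# F# A

V7/iii is a secondary dominant — the dominant seventh of iii. iii in C major is E, so the applied chord's root is B, a perfect fifth above.
Building a dominant seventh chord on B gives B-D#-F#-A.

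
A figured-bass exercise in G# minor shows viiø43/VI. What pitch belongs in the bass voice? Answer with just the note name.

The applied chord viiø43/VI is rooted on D#: D#-F#-A-C#.
The figure 43 means second inversion — the fifth is in the bass.

A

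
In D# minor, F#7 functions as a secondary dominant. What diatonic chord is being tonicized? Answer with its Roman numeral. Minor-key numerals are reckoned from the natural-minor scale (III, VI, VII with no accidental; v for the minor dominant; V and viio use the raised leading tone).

The chord is a dominant seventh chord on F#.
A dominant resolves down a perfect fifth: F# → B. In D# minor, B is scale degree 6, i.e. VI.

VI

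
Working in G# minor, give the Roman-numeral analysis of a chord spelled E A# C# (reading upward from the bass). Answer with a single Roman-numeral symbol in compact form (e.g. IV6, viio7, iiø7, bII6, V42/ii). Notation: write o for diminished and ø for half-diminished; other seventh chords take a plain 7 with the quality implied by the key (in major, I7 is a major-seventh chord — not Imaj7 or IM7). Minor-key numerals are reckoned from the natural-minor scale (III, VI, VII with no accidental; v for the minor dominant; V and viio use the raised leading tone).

iio64

The pitches A#-C#-E form a diminished triad rooted on A#.
In G# minor, A# is the supertonic; the diatonic diminished triad there is iio.
With E in the bass the chord is in second inversion, so the figured bass is 64.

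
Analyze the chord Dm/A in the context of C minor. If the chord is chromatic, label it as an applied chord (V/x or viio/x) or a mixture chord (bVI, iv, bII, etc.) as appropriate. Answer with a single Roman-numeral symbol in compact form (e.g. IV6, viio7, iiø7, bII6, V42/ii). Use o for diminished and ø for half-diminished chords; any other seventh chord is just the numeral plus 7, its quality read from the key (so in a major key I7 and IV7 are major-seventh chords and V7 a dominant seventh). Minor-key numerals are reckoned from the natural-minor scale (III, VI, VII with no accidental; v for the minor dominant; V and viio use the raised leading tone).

The pitches D-F-A form a minor triad rooted on D.
D is the second degree of C minor. This is the minor supertonic, borrowed from the parallel major (the Dorian ii).
With A in the bass the chord is in second inversion, so the figured bass is 64.

ii64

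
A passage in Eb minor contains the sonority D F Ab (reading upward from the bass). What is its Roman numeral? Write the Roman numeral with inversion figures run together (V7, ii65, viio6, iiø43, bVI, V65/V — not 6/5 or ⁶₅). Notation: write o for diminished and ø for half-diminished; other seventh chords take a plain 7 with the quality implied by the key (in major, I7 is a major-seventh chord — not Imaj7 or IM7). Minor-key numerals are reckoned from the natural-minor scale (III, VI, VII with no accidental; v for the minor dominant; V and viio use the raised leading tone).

viio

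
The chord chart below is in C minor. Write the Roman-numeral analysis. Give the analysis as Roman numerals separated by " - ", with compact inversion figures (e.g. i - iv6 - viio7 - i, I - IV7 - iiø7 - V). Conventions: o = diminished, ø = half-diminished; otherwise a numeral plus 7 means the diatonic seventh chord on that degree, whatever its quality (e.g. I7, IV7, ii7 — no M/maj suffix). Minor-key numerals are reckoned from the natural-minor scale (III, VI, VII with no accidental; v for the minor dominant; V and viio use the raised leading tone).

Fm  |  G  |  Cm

iv - V - i

Fm has root F, degree 4 in C minor, so iv.
G has root G, degree 5 in C minor, so V.
Cm: root C is the tonic; minor triad there is i.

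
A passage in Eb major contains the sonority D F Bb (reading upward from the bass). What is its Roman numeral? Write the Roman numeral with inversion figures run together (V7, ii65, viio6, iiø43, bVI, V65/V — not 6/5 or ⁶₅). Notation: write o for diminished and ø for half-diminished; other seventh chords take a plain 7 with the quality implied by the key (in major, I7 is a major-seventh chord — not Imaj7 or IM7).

The pitches Bb-D-F form a major triad rooted on Bb.
Bb is scale degree 5 in Eb major, and a major triad on that degree is written V.
With D in the bass the chord is in first inversion, so the figured bass is 6.

V6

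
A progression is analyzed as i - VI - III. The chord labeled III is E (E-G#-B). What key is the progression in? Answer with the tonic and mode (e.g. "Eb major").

The chord E is a major triad rooted on E; its label is III.
III on E implies E is the mediant; that puts the tonic at C#, and the uppercase numeral fits minor mode.

C# minor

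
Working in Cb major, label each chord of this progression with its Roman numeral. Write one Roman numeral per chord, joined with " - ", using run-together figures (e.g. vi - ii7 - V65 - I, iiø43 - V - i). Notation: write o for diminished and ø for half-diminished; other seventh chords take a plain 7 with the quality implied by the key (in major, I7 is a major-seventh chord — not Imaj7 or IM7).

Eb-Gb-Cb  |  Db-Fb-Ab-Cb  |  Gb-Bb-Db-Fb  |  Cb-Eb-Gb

Eb-Gb-Cb: root Cb is the tonic; major triad there is I6.
Db-Fb-Ab-Cb has root Db, degree 2 in Cb major, so ii7.
Gb-Bb-Db-Fb: dominant seventh chord on Gb = scale degree 5 → V7.
Cb-Eb-Gb: root Cb is the tonic; major triad there is I.

I6 - ii7 - V7 - I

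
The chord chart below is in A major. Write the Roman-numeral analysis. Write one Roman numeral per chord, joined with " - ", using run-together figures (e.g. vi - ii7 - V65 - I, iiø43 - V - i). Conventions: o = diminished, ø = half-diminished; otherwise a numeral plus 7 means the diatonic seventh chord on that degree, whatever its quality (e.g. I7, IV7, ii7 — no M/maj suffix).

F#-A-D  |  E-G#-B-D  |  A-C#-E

IV6 - V7 - I

F#-A-D has root D, degree 4 in A major, so IV6.
E-G#-B-D has root E, degree 5 in A major, so V7.
A-C#-E has root A, degree 1 in A major, so I.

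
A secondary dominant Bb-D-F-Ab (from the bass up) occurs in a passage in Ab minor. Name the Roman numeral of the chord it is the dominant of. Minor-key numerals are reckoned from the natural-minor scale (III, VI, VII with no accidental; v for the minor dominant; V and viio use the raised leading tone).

The chord is a dominant seventh chord on Bb.
A dominant resolves down a perfect fifth: Bb → Eb. In Ab minor, Eb is scale degree 5, i.e. V.

V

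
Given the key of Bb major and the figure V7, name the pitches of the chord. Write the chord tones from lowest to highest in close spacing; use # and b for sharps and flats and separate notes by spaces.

F A C Eb

In Bb major, the dominant is F, and the diatonic chord built there is a dominant seventh chord.
Stacking thirds from F gives F-A-C-Eb.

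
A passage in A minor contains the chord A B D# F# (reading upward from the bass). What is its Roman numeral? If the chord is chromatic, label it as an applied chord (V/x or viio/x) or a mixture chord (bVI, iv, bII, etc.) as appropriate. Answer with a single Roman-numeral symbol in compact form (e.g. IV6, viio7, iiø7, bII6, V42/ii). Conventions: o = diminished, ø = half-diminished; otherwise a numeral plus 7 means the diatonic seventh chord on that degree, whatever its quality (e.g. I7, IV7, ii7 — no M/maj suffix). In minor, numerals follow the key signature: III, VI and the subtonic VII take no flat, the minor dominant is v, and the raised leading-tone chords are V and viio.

The pitches B-D#-F#-A form a dominant seventh chord rooted on B.
B is not a diatonic chord root with this quality in A minor, but it lies a perfect fifth above E (V), so the chord functions as an applied dominant of V.
With A in the bass the chord is in third inversion, so the figured bass is 42.

V42/V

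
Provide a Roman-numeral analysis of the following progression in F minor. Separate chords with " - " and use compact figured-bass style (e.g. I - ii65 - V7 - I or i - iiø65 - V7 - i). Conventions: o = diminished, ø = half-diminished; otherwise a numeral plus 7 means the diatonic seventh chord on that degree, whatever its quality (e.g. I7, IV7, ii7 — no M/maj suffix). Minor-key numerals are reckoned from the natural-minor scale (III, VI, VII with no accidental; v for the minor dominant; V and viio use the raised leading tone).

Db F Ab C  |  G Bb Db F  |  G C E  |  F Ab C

Db-F-Ab-C: major seventh chord on Db = scale degree 6 → VI7.
G-Bb-Db-F: half-diminished seventh chord on G = scale degree 2 → iiø7.
G-C-E has root C, degree 5 in F minor, so V64.
F-Ab-C: root F is the tonic; minor triad there is i.

VI7 - iiø7 - V64 - i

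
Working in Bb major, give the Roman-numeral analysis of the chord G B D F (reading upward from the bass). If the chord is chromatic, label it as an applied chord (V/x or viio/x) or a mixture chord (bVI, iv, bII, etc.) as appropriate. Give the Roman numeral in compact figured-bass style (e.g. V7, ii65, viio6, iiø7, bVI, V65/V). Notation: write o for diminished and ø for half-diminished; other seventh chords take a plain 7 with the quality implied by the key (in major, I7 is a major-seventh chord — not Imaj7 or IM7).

V7/ii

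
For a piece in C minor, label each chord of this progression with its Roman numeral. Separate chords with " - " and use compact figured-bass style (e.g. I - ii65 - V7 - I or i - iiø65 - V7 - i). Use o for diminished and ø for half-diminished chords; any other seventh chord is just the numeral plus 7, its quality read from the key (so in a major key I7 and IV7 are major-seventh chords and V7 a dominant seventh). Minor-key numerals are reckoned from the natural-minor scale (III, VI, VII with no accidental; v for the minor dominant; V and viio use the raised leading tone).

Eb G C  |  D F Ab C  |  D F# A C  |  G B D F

Eb-G-C: minor triad on C = scale degree 1 → i6.
D-F-Ab-C has root D, degree 2 in C minor, so iiø7.
D-F#-A-C: chromatic; D is V of V, so V7/V.
G-B-D-F has root G, degree 5 in C minor, so V7.

i6 - iiø7 - V7/V - V7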